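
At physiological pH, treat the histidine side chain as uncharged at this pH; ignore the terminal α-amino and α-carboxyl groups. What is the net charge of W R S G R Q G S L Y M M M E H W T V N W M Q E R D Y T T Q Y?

0

The side chains ionized at physiological pH are Lys/Arg (+1) and Asp/Glu (−1); with His treated as neutral, nothing else contributes.
Positive (K, R): R2, R5, R24 → +3.
Negative (D, E): E14, E23, D25 → −3.
Net charge = (+3) + (−3) = 0.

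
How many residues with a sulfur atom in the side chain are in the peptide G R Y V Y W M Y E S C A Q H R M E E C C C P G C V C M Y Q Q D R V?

The sulfur-bearing residues are cysteine (–SH) and methionine (–S–CH₃).
Matching residues: M7, C11, M16, C19, C20, C21, C24, C26, M27.

9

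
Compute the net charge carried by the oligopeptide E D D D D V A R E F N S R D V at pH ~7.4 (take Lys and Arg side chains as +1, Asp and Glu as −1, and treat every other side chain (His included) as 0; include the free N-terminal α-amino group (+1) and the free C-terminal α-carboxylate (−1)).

Positive (K, R): R8, R13 → +2.
Negative (D, E): E1, D2, D3, D4, D5, E9, D14 → −7.
The N-terminus (+1) and C-terminus (−1) cancel.
Net charge = (+2) + (−7) = −5.

-5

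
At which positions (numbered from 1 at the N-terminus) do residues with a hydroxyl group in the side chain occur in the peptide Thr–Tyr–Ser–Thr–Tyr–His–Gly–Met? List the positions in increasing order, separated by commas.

The –OH-bearing residues are Ser, Thr (aliphatic alcohols), and Tyr (phenol).
Matching residues: Thr1, Tyr2, Ser3, Thr4, Tyr5.

1, 2, 3, 4, 5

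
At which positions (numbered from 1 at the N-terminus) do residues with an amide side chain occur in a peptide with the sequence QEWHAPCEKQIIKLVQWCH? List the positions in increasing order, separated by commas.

Only N (asparagine) and Q (glutamine) carry a side-chain carboxamide.
Matching residues: Q1, Q10, Q16.

1, 10, 16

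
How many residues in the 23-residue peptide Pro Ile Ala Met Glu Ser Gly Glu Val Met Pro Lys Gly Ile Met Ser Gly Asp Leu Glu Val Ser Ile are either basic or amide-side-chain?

Basic: H, K, R. Amide-side-chain: N, Q.
Basic residues here: Lys12 (1).
Amide-side-chain residues here: none (0).
The two groups share no amino acid, so total = 1 + 0 = 1.

1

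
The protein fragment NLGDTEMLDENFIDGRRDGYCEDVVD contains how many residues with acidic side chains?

Only D (aspartate) and E (glutamate) carry a side-chain carboxylic acid.
Matching residues: D4, E6, D9, E10, D14, D18, E22, D23, D26.

9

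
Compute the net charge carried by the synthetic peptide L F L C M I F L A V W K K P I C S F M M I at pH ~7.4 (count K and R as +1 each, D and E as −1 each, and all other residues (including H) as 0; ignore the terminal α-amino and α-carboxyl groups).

Positive (K, R): K12, K13 → +2.
Negative (D, E): none → −0.
Net charge = (+2) + (−0) = +2.

+2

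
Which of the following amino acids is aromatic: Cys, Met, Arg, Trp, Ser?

F, W, and Y each carry an aromatic ring on the side chain.
Of the listed options, only Trp belongs to this group.

Trp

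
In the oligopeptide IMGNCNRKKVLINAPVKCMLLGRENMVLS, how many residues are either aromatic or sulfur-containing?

5

Aromatic: F, W, Y. Sulfur-containing: C, M.
Aromatic residues here: none (0).
Sulfur-containing residues here: M2, C5, C18, M19, M26 (5).
The two groups share no amino acid, so total = 0 + 5 = 5.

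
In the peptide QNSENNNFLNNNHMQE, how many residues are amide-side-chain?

Only N (asparagine) and Q (glutamine) carry a side-chain carboxamide.
Matching residues: Q1, N2, N5, N6, N7, N10, N11, N12, Q15.

9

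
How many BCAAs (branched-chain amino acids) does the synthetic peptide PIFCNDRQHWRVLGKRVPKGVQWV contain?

V, L, and I make up the branched-chain aliphatic group.
Matching residues: I2, V12, L13, V17, V21, V24.

6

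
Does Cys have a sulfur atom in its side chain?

The sulfur-bearing residues are cysteine (–SH) and methionine (–S–CH₃).
Cysteine is in this group.

Yes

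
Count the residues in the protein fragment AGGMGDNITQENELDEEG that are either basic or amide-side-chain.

Basic: H, K, R. Amide-side-chain: N, Q.
Basic residues here: none (0).
Amide-side-chain residues here: N7, Q10, N12 (3).
The two groups share no amino acid, so total = 0 + 3 = 3.

3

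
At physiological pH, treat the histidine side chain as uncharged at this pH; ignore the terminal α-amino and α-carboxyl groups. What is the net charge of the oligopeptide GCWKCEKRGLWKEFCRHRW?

+4

At pH ~7.4 the Lys and Arg side chains are protonated (+1), the Asp and Glu side chains are deprotonated (−1), and with His taken as neutral all other side chains carry no charge.
Positive (K, R): K4, K7, R8, K12, R16, R18 → +6.
Negative (D, E): E6, E13 → −2.
Net charge = (+6) + (−2) = +4.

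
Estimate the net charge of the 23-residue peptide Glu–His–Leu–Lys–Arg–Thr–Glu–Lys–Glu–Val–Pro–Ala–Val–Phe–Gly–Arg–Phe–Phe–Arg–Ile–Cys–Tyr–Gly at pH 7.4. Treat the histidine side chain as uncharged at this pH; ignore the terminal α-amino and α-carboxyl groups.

The side chains ionized at physiological pH are Lys/Arg (+1) and Asp/Glu (−1); with His treated as neutral, nothing else contributes.
Positive (K, R): Lys4, Arg5, Lys8, Arg16, Arg19 → +5.
Negative (D, E): Glu1, Glu7, Glu9 → −3.
Net charge = (+5) + (−3) = +2.

+2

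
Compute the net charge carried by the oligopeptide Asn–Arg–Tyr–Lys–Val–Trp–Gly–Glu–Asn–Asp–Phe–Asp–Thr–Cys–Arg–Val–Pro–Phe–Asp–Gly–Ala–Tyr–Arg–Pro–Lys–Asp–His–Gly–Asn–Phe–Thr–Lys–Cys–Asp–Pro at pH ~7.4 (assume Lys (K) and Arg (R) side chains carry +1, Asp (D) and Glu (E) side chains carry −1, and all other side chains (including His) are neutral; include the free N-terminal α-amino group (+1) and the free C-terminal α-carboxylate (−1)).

Positive (K, R): Arg2, Lys4, Arg15, Arg23, Lys25, Lys32 → +6.
Negative (D, E): Glu8, Asp10, Asp12, Asp19, Asp26, Asp34 → −6.
The N-terminus (+1) and C-terminus (−1) cancel.
Net charge = (+6) + (−6) = 0.

0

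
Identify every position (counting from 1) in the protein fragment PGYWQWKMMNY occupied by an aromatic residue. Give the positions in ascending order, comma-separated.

Phenylalanine (F), tryptophan (W), and tyrosine (Y) have aromatic ring side chains.
Matching residues: Y3, W4, W6, Y11.

3, 4, 6, 11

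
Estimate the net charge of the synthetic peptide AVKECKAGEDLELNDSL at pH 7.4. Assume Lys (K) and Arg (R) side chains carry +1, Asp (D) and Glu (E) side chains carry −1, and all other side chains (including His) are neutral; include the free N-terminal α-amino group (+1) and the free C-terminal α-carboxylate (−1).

-3

Positive (K, R): K3, K6 → +2.
Negative (D, E): E4, E9, D10, E12, D15 → −5.
The N-terminus (+1) and C-terminus (−1) cancel.
Net charge = (+2) + (−5) = −3.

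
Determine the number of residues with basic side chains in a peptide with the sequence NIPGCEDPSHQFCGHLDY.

Lysine (K), arginine (R), and histidine (H) have basic, nitrogen-containing side chains.
Matching residues: H10, H15.

2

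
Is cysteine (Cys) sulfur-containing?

Yes

Only Cys (C) and Met (M) have a sulfur atom in the side chain.
Cysteine is in this group.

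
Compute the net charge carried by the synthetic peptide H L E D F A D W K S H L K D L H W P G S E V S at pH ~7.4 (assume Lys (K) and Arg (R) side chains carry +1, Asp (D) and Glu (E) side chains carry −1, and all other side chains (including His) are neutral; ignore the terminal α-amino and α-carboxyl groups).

Positive (K, R): K9, K13 → +2.
Negative (D, E): E3, D4, D7, D14, E21 → −5.
Net charge = (+2) + (−5) = −3.

-3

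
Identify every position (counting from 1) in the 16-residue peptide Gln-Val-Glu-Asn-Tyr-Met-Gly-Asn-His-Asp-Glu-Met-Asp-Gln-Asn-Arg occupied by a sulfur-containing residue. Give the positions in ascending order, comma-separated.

6, 12

The sulfur-bearing residues are cysteine (–SH) and methionine (–S–CH₃).
Matching residues: Met6, Met12.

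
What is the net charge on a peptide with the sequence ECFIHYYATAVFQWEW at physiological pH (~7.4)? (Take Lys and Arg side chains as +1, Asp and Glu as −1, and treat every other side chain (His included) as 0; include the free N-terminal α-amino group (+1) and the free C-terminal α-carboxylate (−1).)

Positive (K, R): none → +0.
Negative (D, E): E1, E15 → −2.
The N-terminus (+1) and C-terminus (−1) cancel.
Net charge = (+0) + (−2) = −2.

-2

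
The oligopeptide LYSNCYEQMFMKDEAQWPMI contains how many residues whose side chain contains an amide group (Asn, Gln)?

3

Matching residues: N4, Q8, Q16.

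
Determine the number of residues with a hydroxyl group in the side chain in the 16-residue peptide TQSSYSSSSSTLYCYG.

S, T, and Y are the three residues with a side-chain hydroxyl.
Matching residues: T1, S3, S4, Y5, S6, S7, S8, S9, S10, T11, Y13, Y15.

12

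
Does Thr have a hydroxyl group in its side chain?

S, T, and Y are the three residues with a side-chain hydroxyl.
Threonine is in this group.

Yes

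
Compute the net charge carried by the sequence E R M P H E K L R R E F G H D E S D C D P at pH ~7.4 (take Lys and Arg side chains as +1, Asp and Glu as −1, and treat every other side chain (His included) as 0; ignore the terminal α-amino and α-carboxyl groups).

-3

Positive (K, R): R2, K7, R9, R10 → +4.
Negative (D, E): E1, E6, E11, D15, E16, D18, D20 → −7.
Net charge = (+4) + (−7) = −3.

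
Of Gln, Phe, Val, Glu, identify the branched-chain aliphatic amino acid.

Val

The BCAAs are Val, Leu, and Ile — aliphatic side chains with a branch point.
Of the listed options, only Val belongs to this group.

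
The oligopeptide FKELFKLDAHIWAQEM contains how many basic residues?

3

Lysine (K), arginine (R), and histidine (H) have basic, nitrogen-containing side chains.
Matching residues: K2, K6, H10.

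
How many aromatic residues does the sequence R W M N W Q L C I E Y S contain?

F, W, and Y each carry an aromatic ring on the side chain.
Matching residues: W2, W5, Y11.

3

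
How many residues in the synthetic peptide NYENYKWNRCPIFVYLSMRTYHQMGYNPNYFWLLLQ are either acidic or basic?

5

Acidic: D, E. Basic: H, K, R.
Acidic residues here: E3 (1).
Basic residues here: K6, R9, R19, H22 (4).
The two groups share no amino acid, so total = 1 + 4 = 5.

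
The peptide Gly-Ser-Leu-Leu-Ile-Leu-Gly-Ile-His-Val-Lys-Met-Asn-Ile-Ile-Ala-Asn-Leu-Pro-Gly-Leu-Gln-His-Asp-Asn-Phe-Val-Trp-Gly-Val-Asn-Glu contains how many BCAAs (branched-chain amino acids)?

12

Valine (V), leucine (L), and isoleucine (I) are the branched-chain amino acids.
Matching residues: Leu3, Leu4, Ile5, Leu6, Ile8, Val10, Ile14, Ile15, Leu18, Leu21, Val27, Val30.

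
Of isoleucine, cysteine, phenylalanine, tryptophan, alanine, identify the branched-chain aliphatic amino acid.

isoleucine

The BCAAs are Val, Leu, and Ile — aliphatic side chains with a branch point.
Of the listed options, only isoleucine belongs to this group.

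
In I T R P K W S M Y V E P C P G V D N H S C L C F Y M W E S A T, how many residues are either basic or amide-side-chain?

Basic: H, K, R. Amide-side-chain: N, Q.
Basic residues here: R3, K5, H19 (3).
Amide-side-chain residues here: N18 (1).
The two groups share no amino acid, so total = 3 + 1 = 4.

4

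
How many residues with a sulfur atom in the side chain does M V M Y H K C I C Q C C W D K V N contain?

6

Only Cys (C) and Met (M) have a sulfur atom in the side chain.
Matching residues: M1, M3, C7, C9, C11, C12.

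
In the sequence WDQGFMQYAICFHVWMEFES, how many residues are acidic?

Aspartate (D) and glutamate (E) have carboxylic-acid side chains and are the acidic amino acids.
Matching residues: D2, E17, E19.

3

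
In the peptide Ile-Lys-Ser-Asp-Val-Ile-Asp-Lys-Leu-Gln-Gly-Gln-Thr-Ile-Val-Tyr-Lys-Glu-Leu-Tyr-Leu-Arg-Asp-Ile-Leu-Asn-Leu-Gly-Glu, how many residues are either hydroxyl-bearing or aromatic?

4

Hydroxyl-bearing: S, T, Y. Aromatic: F, W, Y.
Hydroxyl-bearing residues here: Ser3, Thr13, Tyr16, Tyr20 (4).
Aromatic residues here: Tyr16, Tyr20 (2).
Y is in both groups, so the 2 Y residues must not be double-counted.
Total = 4 + 2 − 2 = 4.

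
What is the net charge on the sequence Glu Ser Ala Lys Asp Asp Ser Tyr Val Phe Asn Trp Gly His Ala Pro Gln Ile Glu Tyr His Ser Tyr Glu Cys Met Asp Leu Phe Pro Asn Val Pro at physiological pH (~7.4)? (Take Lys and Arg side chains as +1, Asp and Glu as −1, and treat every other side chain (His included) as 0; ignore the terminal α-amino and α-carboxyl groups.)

-5

Positive (K, R): Lys4 → +1.
Negative (D, E): Glu1, Asp5, Asp6, Glu19, Glu24, Asp27 → −6.
Net charge = (+1) + (−6) = −5.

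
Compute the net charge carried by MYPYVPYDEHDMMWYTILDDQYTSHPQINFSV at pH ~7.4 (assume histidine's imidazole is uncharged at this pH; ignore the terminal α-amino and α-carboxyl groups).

-5

At pH ~7.4 the Lys and Arg side chains are protonated (+1), the Asp and Glu side chains are deprotonated (−1), and with His taken as neutral all other side chains carry no charge.
Positive (K, R): none → +0.
Negative (D, E): D8, E9, D11, D19, D20 → −5.
Net charge = (+0) + (−5) = −5.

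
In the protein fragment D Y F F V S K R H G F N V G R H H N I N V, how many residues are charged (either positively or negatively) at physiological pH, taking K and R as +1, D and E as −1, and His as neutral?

4

Charged side chains at pH ~7.4: K, R (positive); D, E (negative).
Matching residues: D1, K7, R8, R15.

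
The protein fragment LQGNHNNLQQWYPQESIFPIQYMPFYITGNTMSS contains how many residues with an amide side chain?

The amide-side-chain residues are Asn (N) and Gln (Q).
Matching residues: Q2, N4, N6, N7, Q9, Q10, Q14, Q21, N30.

9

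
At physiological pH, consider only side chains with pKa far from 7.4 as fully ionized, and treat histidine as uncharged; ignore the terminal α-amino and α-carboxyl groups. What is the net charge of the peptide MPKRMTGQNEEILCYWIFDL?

-1

The side chains ionized at physiological pH are Lys/Arg (+1) and Asp/Glu (−1); with His treated as neutral, nothing else contributes.
Positive (K, R): K3, R4 → +2.
Negative (D, E): E10, E11, D19 → −3.
Net charge = (+2) + (−3) = −1.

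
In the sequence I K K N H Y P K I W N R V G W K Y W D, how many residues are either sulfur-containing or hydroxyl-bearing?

2

Sulfur-containing: C, M. Hydroxyl-bearing: S, T, Y.
Sulfur-containing residues here: none (0).
Hydroxyl-bearing residues here: Y6, Y17 (2).
The two groups share no amino acid, so total = 0 + 2 = 2.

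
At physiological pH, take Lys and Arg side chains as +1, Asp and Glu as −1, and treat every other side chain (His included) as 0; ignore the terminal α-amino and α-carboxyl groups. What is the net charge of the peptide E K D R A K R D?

Positive (K, R): K2, R4, K6, R7 → +4.
Negative (D, E): E1, D3, D8 → −3.
Net charge = (+4) + (−3) = +1.

+1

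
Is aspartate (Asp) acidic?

Only D (aspartate) and E (glutamate) carry a side-chain carboxylic acid.
Aspartate is in this group.

Yes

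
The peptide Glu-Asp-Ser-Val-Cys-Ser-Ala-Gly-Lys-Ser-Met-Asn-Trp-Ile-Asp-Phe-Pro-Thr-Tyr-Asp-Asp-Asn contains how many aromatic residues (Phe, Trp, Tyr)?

3

Matching residues: Trp13, Phe16, Tyr19.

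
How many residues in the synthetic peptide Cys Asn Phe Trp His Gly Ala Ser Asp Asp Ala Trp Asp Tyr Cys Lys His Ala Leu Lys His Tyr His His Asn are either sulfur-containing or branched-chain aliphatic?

3

Sulfur-containing: C, M. Branched-chain aliphatic: I, L, V.
Sulfur-containing residues here: Cys1, Cys15 (2).
Branched-chain aliphatic residues here: Leu19 (1).
The two groups share no amino acid, so total = 2 + 1 = 3.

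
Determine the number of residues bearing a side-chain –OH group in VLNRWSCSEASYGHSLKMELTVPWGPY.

7

The –OH-bearing residues are Ser, Thr (aliphatic alcohols), and Tyr (phenol).
Matching residues: S6, S8, S11, Y12, S15, T21, Y27.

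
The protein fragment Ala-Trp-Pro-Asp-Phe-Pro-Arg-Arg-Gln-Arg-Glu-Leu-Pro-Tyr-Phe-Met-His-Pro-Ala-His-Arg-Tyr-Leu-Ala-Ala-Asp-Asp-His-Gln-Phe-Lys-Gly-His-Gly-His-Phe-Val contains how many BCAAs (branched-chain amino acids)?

V, L, and I make up the branched-chain aliphatic group.
Matching residues: Leu12, Leu23, Val37.

3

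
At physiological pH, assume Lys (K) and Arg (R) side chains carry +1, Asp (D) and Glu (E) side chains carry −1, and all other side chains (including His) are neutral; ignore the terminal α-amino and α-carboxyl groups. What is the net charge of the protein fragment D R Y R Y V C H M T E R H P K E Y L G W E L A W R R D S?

+1

Positive (K, R): R2, R4, R12, K15, R25, R26 → +6.
Negative (D, E): D1, E11, E16, E21, D27 → −5.
Net charge = (+6) + (−5) = +1.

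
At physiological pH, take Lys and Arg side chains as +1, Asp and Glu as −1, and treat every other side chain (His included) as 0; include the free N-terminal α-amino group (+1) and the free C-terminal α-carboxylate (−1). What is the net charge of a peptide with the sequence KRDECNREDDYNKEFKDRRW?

Positive (K, R): K1, R2, R7, K13, K16, R18, R19 → +7.
Negative (D, E): D3, E4, E8, D9, D10, E14, D17 → −7.
The N-terminus (+1) and C-terminus (−1) cancel.
Net charge = (+7) + (−7) = 0.

0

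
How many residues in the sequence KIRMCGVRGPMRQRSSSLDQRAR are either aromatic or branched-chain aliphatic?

3

Aromatic: F, W, Y. Branched-chain aliphatic: I, L, V.
Aromatic residues here: none (0).
Branched-chain aliphatic residues here: I2, V7, L18 (3).
The two groups share no amino acid, so total = 0 + 3 = 3.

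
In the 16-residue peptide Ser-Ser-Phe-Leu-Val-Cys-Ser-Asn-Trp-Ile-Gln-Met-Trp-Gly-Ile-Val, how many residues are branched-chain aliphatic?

The BCAAs are Val, Leu, and Ile — aliphatic side chains with a branch point.
Matching residues: Leu4, Val5, Ile10, Ile15, Val16.

5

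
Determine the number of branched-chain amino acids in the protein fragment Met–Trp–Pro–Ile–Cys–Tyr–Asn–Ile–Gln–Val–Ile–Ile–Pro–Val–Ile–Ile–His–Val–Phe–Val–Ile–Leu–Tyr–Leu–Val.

V, L, and I make up the branched-chain aliphatic group.
Matching residues: Ile4, Ile8, Val10, Ile11, Ile12, Val14, Ile15, Ile16, Val18, Val20, Ile21, Leu22, Leu24, Val25.

14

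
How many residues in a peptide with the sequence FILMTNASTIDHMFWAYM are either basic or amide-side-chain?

2

Basic: H, K, R. Amide-side-chain: N, Q.
Basic residues here: H12 (1).
Amide-side-chain residues here: N6 (1).
The two groups share no amino acid, so total = 1 + 1 = 2.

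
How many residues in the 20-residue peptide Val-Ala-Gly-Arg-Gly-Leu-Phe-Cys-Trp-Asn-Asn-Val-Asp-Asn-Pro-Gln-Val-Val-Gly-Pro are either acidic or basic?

2

Acidic: D, E. Basic: H, K, R.
Acidic residues here: Asp13 (1).
Basic residues here: Arg4 (1).
The two groups share no amino acid, so total = 1 + 1 = 2.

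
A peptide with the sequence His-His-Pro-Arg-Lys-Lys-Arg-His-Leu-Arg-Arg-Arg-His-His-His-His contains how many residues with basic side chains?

K, R, and H are the three residues with basic side chains (ε-amine, guanidinium, and imidazole respectively).
Matching residues: His1, His2, Arg4, Lys5, Lys6, Arg7, His8, Arg10, Arg11, Arg12, His13, His14, His15, His16.

14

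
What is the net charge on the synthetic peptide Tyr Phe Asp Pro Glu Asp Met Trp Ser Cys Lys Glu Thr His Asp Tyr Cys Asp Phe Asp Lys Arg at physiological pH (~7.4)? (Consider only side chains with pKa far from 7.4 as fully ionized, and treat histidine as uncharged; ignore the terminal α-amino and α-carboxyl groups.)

At pH ~7.4 the Lys and Arg side chains are protonated (+1), the Asp and Glu side chains are deprotonated (−1), and with His taken as neutral all other side chains carry no charge.
Positive (K, R): Lys11, Lys21, Arg22 → +3.
Negative (D, E): Asp3, Glu5, Asp6, Glu12, Asp15, Asp18, Asp20 → −7.
Net charge = (+3) + (−7) = −4.

-4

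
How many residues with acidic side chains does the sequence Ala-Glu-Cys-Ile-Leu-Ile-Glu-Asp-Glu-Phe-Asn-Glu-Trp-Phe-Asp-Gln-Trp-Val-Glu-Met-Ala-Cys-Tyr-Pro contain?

Only D (aspartate) and E (glutamate) carry a side-chain carboxylic acid.
Matching residues: Glu2, Glu7, Asp8, Glu9, Glu12, Asp15, Glu19.

7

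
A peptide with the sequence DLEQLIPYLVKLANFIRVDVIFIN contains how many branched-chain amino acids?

11

V, L, and I make up the branched-chain aliphatic group.
Matching residues: L2, L5, I6, L9, V10, L12, I16, V18, V20, I21, I23.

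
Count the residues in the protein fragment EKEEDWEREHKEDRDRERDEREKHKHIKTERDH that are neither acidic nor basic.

3

Acidic: D, E. Basic: K, R, H. All other residues are neither.
Matching residues: W6, I27, T29.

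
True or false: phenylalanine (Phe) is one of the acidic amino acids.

False

Aspartate (D) and glutamate (E) have carboxylic-acid side chains and are the acidic amino acids.
Phenylalanine is not in this group.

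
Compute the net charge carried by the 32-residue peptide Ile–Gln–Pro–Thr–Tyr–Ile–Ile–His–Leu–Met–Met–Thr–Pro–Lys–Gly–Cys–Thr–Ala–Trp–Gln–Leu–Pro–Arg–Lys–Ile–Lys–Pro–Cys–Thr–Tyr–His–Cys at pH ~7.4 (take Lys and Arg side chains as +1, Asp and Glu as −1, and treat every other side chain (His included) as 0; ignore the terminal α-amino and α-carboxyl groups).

+4

Positive (K, R): Lys14, Arg23, Lys24, Lys26 → +4.
Negative (D, E): none → −0.
Net charge = (+4) + (−0) = +4.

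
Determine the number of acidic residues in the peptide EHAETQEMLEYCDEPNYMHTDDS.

8

Aspartate (D) and glutamate (E) have carboxylic-acid side chains and are the acidic amino acids.
Matching residues: E1, E4, E7, E10, D13, E14, D21, D22.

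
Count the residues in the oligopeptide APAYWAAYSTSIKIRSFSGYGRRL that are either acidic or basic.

4

Acidic: D, E. Basic: H, K, R.
Acidic residues here: none (0).
Basic residues here: K13, R15, R22, R23 (4).
The two groups share no amino acid, so total = 0 + 4 = 4.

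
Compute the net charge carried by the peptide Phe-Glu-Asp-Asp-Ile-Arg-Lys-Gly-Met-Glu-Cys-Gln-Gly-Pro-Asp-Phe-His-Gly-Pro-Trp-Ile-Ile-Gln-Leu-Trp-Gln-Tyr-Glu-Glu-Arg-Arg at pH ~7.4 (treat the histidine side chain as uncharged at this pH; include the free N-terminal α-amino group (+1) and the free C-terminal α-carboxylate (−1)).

At pH ~7.4 the Lys and Arg side chains are protonated (+1), the Asp and Glu side chains are deprotonated (−1), and with His taken as neutral all other side chains carry no charge.
Positive (K, R): Arg6, Lys7, Arg30, Arg31 → +4.
Negative (D, E): Glu2, Asp3, Asp4, Glu10, Asp15, Glu28, Glu29 → −7.
The N-terminus (+1) and C-terminus (−1) cancel.
Net charge = (+4) + (−7) = −3.

-3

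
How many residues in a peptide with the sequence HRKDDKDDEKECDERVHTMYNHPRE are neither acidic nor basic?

7

Acidic: D, E. Basic: K, R, H. All other residues are neither.
Matching residues: C12, V16, T18, M19, Y20, N21, P23.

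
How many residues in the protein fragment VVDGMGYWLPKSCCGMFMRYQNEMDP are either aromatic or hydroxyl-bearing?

5

Aromatic: F, W, Y. Hydroxyl-bearing: S, T, Y.
Aromatic residues here: Y7, W8, F17, Y20 (4).
Hydroxyl-bearing residues here: Y7, S12, Y20 (3).
Y is in both groups, so the 2 Y residues must not be double-counted.
Total = 4 + 3 − 2 = 5.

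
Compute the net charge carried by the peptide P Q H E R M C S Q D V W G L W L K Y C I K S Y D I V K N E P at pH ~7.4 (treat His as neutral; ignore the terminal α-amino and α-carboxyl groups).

The side chains ionized at physiological pH are Lys/Arg (+1) and Asp/Glu (−1); with His treated as neutral, nothing else contributes.
Positive (K, R): R5, K17, K21, K27 → +4.
Negative (D, E): E4, D10, D24, E29 → −4.
Net charge = (+4) + (−4) = 0.

0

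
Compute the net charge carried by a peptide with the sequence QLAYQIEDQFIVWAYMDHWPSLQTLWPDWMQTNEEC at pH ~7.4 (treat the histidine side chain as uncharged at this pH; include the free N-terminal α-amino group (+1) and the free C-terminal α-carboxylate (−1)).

-6

The side chains ionized at physiological pH are Lys/Arg (+1) and Asp/Glu (−1); with His treated as neutral, nothing else contributes.
Positive (K, R): none → +0.
Negative (D, E): E7, D8, D17, D28, E34, E35 → −6.
The N-terminus (+1) and C-terminus (−1) cancel.
Net charge = (+0) + (−6) = −6.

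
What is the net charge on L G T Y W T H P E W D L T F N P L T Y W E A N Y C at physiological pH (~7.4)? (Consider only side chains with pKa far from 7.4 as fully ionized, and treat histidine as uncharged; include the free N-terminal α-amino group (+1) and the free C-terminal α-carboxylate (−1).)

-3

At pH ~7.4 the Lys and Arg side chains are protonated (+1), the Asp and Glu side chains are deprotonated (−1), and with His taken as neutral all other side chains carry no charge.
Positive (K, R): none → +0.
Negative (D, E): E9, D11, E21 → −3.
The N-terminus (+1) and C-terminus (−1) cancel.
Net charge = (+0) + (−3) = −3.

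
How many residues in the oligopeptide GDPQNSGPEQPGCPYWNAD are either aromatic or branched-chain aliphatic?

Aromatic: F, W, Y. Branched-chain aliphatic: I, L, V.
Aromatic residues here: Y15, W16 (2).
Branched-chain aliphatic residues here: none (0).
The two groups share no amino acid, so total = 2 + 0 = 2.

2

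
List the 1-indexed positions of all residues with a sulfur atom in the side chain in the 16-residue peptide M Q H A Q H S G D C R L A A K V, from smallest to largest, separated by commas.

1, 10

Cysteine (C, thiol) and methionine (M, thioether) are the two sulfur-containing amino acids.
Matching residues: M1, C10.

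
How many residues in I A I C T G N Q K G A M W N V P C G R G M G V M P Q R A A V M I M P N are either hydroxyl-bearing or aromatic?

2

Hydroxyl-bearing: S, T, Y. Aromatic: F, W, Y.
Hydroxyl-bearing residues here: T5 (1).
Aromatic residues here: W13 (1).
(Y belongs to both groups, but none appear in this sequence.) Total = 1 + 1 = 2.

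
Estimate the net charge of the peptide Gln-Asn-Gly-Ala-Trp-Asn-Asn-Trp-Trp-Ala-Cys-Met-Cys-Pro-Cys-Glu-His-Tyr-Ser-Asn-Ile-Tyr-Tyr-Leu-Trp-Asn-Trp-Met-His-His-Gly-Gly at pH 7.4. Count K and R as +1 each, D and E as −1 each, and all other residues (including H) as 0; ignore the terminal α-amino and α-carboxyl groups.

-1

Positive (K, R): none → +0.
Negative (D, E): Glu16 → −1.
Net charge = (+0) + (−1) = −1.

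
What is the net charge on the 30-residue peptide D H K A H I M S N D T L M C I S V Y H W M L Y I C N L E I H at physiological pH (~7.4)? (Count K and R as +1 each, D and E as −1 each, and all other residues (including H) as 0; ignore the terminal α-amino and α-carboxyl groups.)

Positive (K, R): K3 → +1.
Negative (D, E): D1, D10, E28 → −3.
Net charge = (+1) + (−3) = −2.

-2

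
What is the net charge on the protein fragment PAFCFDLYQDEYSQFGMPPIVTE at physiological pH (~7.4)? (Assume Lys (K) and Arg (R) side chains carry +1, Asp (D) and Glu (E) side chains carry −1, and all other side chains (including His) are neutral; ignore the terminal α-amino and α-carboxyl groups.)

Positive (K, R): none → +0.
Negative (D, E): D6, D10, E11, E23 → −4.
Net charge = (+0) + (−4) = −4.

-4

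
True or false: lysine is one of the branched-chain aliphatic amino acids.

The BCAAs are Val, Leu, and Ile — aliphatic side chains with a branch point.
Lysine is not in this group.

False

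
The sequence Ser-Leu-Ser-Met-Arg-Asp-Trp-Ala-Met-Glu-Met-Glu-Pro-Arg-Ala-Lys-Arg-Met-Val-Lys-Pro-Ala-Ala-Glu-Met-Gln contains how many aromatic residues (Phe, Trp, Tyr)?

Matching residues: Trp7.

1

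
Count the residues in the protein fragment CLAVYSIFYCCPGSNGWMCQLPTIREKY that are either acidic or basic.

Acidic: D, E. Basic: H, K, R.
Acidic residues here: E26 (1).
Basic residues here: R25, K27 (2).
The two groups share no amino acid, so total = 1 + 2 = 3.

3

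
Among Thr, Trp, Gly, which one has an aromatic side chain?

Trp

Phenylalanine (F), tryptophan (W), and tyrosine (Y) have aromatic ring side chains.
Of the listed options, only Trp belongs to this group.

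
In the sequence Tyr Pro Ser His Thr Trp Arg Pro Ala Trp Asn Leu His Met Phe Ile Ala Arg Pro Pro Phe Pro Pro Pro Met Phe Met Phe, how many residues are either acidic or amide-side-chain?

Acidic: D, E. Amide-side-chain: N, Q.
Acidic residues here: none (0).
Amide-side-chain residues here: Asn11 (1).
The two groups share no amino acid, so total = 0 + 1 = 1.

1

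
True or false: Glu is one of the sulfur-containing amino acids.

False

Only Cys (C) and Met (M) have a sulfur atom in the side chain.
Glutamate is not in this group.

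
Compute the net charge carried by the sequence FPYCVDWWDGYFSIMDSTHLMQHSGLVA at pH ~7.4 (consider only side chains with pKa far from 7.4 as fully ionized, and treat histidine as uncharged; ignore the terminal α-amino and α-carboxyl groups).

-3

At pH ~7.4 the Lys and Arg side chains are protonated (+1), the Asp and Glu side chains are deprotonated (−1), and with His taken as neutral all other side chains carry no charge.
Positive (K, R): none → +0.
Negative (D, E): D6, D9, D16 → −3.
Net charge = (+0) + (−3) = −3.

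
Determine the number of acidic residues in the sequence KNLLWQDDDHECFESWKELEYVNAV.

7

Aspartate (D) and glutamate (E) have carboxylic-acid side chains and are the acidic amino acids.
Matching residues: D7, D8, D9, E11, E14, E18, E20.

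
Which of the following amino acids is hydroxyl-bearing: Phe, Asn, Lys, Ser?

Ser

S, T, and Y are the three residues with a side-chain hydroxyl.
Of the listed options, only Ser belongs to this group.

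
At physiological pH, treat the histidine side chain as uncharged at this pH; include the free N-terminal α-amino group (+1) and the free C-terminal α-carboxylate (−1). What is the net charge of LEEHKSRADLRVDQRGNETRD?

-1

The side chains ionized at physiological pH are Lys/Arg (+1) and Asp/Glu (−1); with His treated as neutral, nothing else contributes.
Positive (K, R): K5, R7, R11, R15, R20 → +5.
Negative (D, E): E2, E3, D9, D13, E18, D21 → −6.
The N-terminus (+1) and C-terminus (−1) cancel.
Net charge = (+5) + (−6) = −1.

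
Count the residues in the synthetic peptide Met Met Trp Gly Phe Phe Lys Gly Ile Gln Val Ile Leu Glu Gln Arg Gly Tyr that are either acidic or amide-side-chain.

Acidic: D, E. Amide-side-chain: N, Q.
Acidic residues here: Glu14 (1).
Amide-side-chain residues here: Gln10, Gln15 (2).
The two groups share no amino acid, so total = 1 + 2 = 3.

3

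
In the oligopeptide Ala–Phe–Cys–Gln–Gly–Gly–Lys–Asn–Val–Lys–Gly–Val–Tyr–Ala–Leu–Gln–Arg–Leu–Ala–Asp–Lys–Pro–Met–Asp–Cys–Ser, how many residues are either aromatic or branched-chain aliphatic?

6

Aromatic: F, W, Y. Branched-chain aliphatic: I, L, V.
Aromatic residues here: Phe2, Tyr13 (2).
Branched-chain aliphatic residues here: Val9, Val12, Leu15, Leu18 (4).
The two groups share no amino acid, so total = 2 + 4 = 6.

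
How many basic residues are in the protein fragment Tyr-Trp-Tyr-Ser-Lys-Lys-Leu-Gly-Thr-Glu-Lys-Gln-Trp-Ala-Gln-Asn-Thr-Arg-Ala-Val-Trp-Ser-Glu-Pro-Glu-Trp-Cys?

Lysine (K), arginine (R), and histidine (H) have basic, nitrogen-containing side chains.
Matching residues: Lys5, Lys6, Lys11, Arg18.

4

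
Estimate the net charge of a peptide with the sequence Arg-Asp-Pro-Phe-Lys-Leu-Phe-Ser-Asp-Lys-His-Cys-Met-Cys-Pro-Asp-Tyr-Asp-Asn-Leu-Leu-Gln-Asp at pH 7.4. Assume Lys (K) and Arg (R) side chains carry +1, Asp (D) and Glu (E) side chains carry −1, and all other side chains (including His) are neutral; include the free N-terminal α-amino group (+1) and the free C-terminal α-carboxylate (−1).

-2

Positive (K, R): Arg1, Lys5, Lys10 → +3.
Negative (D, E): Asp2, Asp9, Asp16, Asp18, Asp23 → −5.
The N-terminus (+1) and C-terminus (−1) cancel.
Net charge = (+3) + (−5) = −2.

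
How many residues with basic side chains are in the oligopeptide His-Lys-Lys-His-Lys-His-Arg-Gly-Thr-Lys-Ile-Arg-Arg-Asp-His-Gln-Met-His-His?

13

The basic amino acids are Lys (K), Arg (R), and His (H).
Matching residues: His1, Lys2, Lys3, His4, Lys5, His6, Arg7, Lys10, Arg12, Arg13, His15, His18, His19.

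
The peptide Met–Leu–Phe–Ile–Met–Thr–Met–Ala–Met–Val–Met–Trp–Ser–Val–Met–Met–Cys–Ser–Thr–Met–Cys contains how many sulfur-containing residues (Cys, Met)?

Matching residues: Met1, Met5, Met7, Met9, Met11, Met15, Met16, Cys17, Met20, Cys21.

10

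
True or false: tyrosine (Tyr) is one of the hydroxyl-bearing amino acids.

True

Serine (S), threonine (T), and tyrosine (Y) each carry a hydroxyl group on the side chain.
Tyrosine is in this group.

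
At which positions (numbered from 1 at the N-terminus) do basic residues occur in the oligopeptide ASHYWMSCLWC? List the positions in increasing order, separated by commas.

3

The basic amino acids are Lys (K), Arg (R), and His (H).
Matching residues: H3.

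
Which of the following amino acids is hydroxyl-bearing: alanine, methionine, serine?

Serine (S), threonine (T), and tyrosine (Y) each carry a hydroxyl group on the side chain.
Of the listed options, only serine belongs to this group.

serine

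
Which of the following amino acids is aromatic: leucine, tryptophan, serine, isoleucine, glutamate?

tryptophan

F, W, and Y each carry an aromatic ring on the side chain.
Of the listed options, only tryptophan belongs to this group.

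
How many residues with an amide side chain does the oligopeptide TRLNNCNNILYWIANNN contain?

Only N (asparagine) and Q (glutamine) carry a side-chain carboxamide.
Matching residues: N4, N5, N7, N8, N15, N16, N17.

7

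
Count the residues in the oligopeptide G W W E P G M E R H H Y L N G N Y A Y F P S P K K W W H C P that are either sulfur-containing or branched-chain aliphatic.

3

Sulfur-containing: C, M. Branched-chain aliphatic: I, L, V.
Sulfur-containing residues here: M7, C29 (2).
Branched-chain aliphatic residues here: L13 (1).
The two groups share no amino acid, so total = 2 + 1 = 3.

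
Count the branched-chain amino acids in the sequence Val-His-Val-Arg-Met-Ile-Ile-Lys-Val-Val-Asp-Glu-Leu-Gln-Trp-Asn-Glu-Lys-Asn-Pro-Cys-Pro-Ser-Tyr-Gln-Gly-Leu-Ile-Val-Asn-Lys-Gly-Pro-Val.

V, L, and I make up the branched-chain aliphatic group.
Matching residues: Val1, Val3, Ile6, Ile7, Val9, Val10, Leu13, Leu27, Ile28, Val29, Val34.

11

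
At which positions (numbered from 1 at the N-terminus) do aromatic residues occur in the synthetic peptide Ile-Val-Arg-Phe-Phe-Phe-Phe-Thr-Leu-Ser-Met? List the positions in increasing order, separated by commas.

4, 5, 6, 7

The aromatic amino acids are Phe (F, benzyl), Trp (W, indole), and Tyr (Y, phenol).
Matching residues: Phe4, Phe5, Phe6, Phe7.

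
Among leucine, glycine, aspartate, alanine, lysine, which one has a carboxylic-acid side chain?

aspartate

Only D (aspartate) and E (glutamate) carry a side-chain carboxylic acid.
Of the listed options, only aspartate belongs to this group.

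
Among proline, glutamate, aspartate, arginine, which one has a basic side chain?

arginine

The basic amino acids are Lys (K), Arg (R), and His (H).
Of the listed options, only arginine belongs to this group.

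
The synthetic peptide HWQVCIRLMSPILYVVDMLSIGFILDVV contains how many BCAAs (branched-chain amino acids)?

Valine (V), leucine (L), and isoleucine (I) are the branched-chain amino acids.
Matching residues: V4, I6, L8, I12, L13, V15, V16, L19, I21, I24, L25, V27, V28.

13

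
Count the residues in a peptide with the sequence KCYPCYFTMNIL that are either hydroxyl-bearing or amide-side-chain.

Hydroxyl-bearing: S, T, Y. Amide-side-chain: N, Q.
Hydroxyl-bearing residues here: Y3, Y6, T8 (3).
Amide-side-chain residues here: N10 (1).
The two groups share no amino acid, so total = 3 + 1 = 4.

4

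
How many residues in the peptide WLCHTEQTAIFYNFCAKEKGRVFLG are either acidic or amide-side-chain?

4

Acidic: D, E. Amide-side-chain: N, Q.
Acidic residues here: E6, E18 (2).
Amide-side-chain residues here: Q7, N13 (2).
The two groups share no amino acid, so total = 2 + 2 = 4.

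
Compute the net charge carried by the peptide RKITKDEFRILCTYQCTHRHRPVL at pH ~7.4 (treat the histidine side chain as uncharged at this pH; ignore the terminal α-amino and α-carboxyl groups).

+4

The side chains ionized at physiological pH are Lys/Arg (+1) and Asp/Glu (−1); with His treated as neutral, nothing else contributes.
Positive (K, R): R1, K2, K5, R9, R19, R21 → +6.
Negative (D, E): D6, E7 → −2.
Net charge = (+6) + (−2) = +4.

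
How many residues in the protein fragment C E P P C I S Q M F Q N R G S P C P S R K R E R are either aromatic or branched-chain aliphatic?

Aromatic: F, W, Y. Branched-chain aliphatic: I, L, V.
Aromatic residues here: F10 (1).
Branched-chain aliphatic residues here: I6 (1).
The two groups share no amino acid, so total = 1 + 1 = 2.

2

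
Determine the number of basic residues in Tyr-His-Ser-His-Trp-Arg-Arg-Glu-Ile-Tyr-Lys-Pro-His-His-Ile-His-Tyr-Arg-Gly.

9

The basic amino acids are Lys (K), Arg (R), and His (H).
Matching residues: His2, His4, Arg6, Arg7, Lys11, His13, His14, His16, Arg18.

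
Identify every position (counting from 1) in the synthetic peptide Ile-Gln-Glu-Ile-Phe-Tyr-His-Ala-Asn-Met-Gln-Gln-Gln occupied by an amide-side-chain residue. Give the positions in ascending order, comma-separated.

Matching residues: Gln2, Asn9, Gln11, Gln12, Gln13.

2, 9, 11, 12, 13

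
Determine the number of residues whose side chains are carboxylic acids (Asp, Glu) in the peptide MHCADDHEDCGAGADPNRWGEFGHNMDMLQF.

Matching residues: D5, D6, E8, D9, D15, E21, D27.

7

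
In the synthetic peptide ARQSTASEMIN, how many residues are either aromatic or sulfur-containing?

1

Aromatic: F, W, Y. Sulfur-containing: C, M.
Aromatic residues here: none (0).
Sulfur-containing residues here: M9 (1).
The two groups share no amino acid, so total = 0 + 1 = 1.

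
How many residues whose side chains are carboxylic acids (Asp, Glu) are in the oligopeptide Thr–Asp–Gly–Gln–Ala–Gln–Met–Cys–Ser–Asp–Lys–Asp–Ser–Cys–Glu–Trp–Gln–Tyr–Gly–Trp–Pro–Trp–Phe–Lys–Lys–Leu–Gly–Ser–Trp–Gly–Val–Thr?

4

Matching residues: Asp2, Asp10, Asp12, Glu15.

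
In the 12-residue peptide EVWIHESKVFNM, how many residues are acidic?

The acidic residues are Asp (D) and Glu (E), whose side chains end in a carboxylate group.
Matching residues: E1, E6.

2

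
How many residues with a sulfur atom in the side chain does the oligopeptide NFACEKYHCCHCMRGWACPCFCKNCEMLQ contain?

10

Cysteine (C, thiol) and methionine (M, thioether) are the two sulfur-containing amino acids.
Matching residues: C4, C9, C10, C12, M13, C18, C20, C22, C25, M27.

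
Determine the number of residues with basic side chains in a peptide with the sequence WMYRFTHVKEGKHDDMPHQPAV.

K, R, and H are the three residues with basic side chains (ε-amine, guanidinium, and imidazole respectively).
Matching residues: R4, H7, K9, K12, H13, H18.

6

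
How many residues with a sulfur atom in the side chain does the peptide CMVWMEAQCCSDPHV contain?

Cysteine (C, thiol) and methionine (M, thioether) are the two sulfur-containing amino acids.
Matching residues: C1, M2, M5, C9, C10.

5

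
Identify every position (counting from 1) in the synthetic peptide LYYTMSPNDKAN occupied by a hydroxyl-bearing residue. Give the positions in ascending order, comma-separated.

2, 3, 4, 6

The –OH-bearing residues are Ser, Thr (aliphatic alcohols), and Tyr (phenol).
Matching residues: Y2, Y3, T4, S6.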